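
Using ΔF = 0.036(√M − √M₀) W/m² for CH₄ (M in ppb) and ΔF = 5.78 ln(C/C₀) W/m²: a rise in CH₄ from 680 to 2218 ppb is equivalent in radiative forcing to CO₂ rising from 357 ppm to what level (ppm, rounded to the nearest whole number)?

CH₄ forcing: 0.036 × (√2218 − √680) = 0.036 × (47.0956 − 26.0768) = 0.036 × 21.0188 = 0.75668 W/m².
Set 5.78 ln(C/357) = 0.75668: ln(C/357) = 0.75668/5.78 = 0.13091, so C = 357 × e^0.13091 = 357 × 1.13987 = 406.93 ppm.

C ≈ 407 ppm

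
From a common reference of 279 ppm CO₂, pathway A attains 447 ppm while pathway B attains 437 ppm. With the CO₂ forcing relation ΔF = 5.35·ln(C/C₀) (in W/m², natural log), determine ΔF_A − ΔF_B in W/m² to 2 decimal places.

ΔF_A = 5.35 ln(447/279) = 5.35 × 0.47135 = 2.5217 W/m².
ΔF_B = 5.35 ln(437/279) = 5.35 × 0.44872 = 2.4007 W/m².
Difference: 2.5217 − 2.4007 = 0.1210 W/m².

ΔF_A − ΔF_B = 0.12 W/m²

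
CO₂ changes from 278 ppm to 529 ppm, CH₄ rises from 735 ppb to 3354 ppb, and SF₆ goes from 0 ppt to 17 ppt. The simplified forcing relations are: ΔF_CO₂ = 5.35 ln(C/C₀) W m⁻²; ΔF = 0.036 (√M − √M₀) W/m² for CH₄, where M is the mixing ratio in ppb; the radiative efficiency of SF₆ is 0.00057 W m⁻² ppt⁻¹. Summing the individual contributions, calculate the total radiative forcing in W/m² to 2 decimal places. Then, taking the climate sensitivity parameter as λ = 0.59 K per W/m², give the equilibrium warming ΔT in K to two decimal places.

CO₂: 5.35 × ln(529/278) = 5.35 × ln(1.90288) = 5.35 × 0.64337 = 3.4420 W/m².
CH₄: 0.036 × (√3354 − √735) = 0.036 × (57.9137 − 27.1109) = 0.036 × 30.8028 = 1.1089 W/m².
SF₆: ΔF = 0.00057 × (17 − 0) = 0.00057 × 17 = 0.0097 W/m².
Total ΔF = 3.4420 + 1.1089 + 0.0097 = 4.5606 W/m².
ΔT = λ ΔF = 0.59 × 4.56 = 2.6904 K.

ΔF = 4.56 W/m²; ΔT = 2.69 K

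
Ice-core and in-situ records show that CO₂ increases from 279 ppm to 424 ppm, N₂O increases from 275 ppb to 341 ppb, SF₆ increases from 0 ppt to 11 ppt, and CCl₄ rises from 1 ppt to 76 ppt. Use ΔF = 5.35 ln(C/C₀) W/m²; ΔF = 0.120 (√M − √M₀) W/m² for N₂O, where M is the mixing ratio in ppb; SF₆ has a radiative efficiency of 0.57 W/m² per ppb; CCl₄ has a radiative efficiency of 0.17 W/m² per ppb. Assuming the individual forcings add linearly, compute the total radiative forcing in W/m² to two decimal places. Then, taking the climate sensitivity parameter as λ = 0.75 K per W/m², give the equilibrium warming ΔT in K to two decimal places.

CO₂: 5.35 × ln(424/279) = 5.35 × ln(1.51971) = 5.35 × 0.41852 = 2.2391 W/m².
N₂O: 0.120 × (√341 − √275) = 0.120 × (18.4662 − 16.5831) = 0.120 × 1.8831 = 0.2260 W/m².
SF₆: Δ = 11 − 0 = 11 ppt = 0.011 ppb; ΔF = 0.57 × 0.011 = 0.0063 W/m².
CCl₄: Δ = 76 − 1 = 75 ppt = 0.075 ppb; ΔF = 0.17 × 0.075 = 0.0128 W/m².
Total ΔF = 2.2391 + 0.2260 + 0.0063 + 0.0128 = 2.4842 W/m².
ΔT = λ ΔF = 0.75 × 2.48 = 1.8600 K.

ΔF = 2.48 W/m²; ΔT = 1.86 K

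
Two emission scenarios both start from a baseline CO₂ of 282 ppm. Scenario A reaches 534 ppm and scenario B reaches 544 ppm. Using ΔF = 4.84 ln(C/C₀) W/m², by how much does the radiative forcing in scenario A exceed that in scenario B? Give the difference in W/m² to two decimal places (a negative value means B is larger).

ΔF_A = 4.84 ln(534/282) = 4.84 × 0.63849 = 3.0903 W/m².
ΔF_B = 4.84 ln(544/282) = 4.84 × 0.65704 = 3.1801 W/m².
Difference: 3.0903 − 3.1801 = -0.0898 W/m².
(Equivalently, ΔF_A − ΔF_B = 4.84 ln(534/544) = 4.84 × -0.01855 = -0.0898 W/m².)

ΔF_A − ΔF_B = -0.09 W/m²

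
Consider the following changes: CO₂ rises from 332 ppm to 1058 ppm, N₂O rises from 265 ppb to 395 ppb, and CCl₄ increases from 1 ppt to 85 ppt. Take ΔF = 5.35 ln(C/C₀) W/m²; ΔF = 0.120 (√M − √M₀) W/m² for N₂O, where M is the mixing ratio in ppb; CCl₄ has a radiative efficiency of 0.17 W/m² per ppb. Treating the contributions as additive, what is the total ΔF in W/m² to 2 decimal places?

ΔF = 6.65 W/m²

CO₂: 5.35 × ln(1058/332) = 5.35 × ln(3.18675) = 5.35 × 1.15900 = 6.2007 W/m².
N₂O: 0.120 × (√395 − √265) = 0.120 × (19.8746 − 16.2788) = 0.120 × 3.5958 = 0.4315 W/m².
CCl₄: Δ = 85 − 1 = 84 ppt = 0.084 ppb; ΔF = 0.17 × 0.084 = 0.0143 W/m².
Total ΔF = 6.2007 + 0.4315 + 0.0143 = 6.6465 W/m².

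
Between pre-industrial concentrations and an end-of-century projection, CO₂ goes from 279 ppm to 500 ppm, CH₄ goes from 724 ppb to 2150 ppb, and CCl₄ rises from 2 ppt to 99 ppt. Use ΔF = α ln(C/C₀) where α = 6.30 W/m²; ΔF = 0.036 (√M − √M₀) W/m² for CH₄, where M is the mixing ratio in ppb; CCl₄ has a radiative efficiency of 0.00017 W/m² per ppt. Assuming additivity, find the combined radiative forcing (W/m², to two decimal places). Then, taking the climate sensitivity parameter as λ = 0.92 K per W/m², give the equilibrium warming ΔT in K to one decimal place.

ΔF = 4.39 W/m²; ΔT = 4.0 K

CO₂: 6.30 × ln(500/279) = 6.30 × ln(1.79211) = 6.30 × 0.58339 = 3.6754 W/m².
CH₄: 0.036 × (√2150 − √724) = 0.036 × (46.3681 − 26.9072) = 0.036 × 19.4609 = 0.7006 W/m².
CCl₄: ΔF = 0.00017 × (99 − 2) = 0.00017 × 97 = 0.0165 W/m².
Total ΔF = 3.6754 + 0.7006 + 0.0165 = 4.3925 W/m².
ΔT = λ ΔF = 0.92 × 4.39 = 4.0388 K.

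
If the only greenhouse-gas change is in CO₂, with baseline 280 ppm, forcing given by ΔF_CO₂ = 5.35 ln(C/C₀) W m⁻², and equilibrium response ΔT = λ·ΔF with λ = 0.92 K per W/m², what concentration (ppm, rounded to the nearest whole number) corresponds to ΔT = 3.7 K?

C ≈ 594 ppm

Required forcing: ΔF = ΔT/λ = 3.7/0.92 = 4.0217 W/m².
Then ln(C/280) = ΔF/5.35 = 4.0217/5.35 = 0.75172.
So C = 280 × e^0.75172 = 280 × 2.12064 = 593.78 ppm.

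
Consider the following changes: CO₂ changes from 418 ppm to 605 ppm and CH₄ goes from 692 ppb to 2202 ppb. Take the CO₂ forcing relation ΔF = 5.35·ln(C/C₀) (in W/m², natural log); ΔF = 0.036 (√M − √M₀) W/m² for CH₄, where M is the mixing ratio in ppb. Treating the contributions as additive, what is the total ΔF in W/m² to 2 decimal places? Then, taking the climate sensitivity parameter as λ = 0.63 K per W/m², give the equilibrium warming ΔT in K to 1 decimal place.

ΔF = 2.72 W/m²; ΔT = 1.7 K

CO₂: 5.35 × ln(605/418) = 5.35 × ln(1.44737) = 5.35 × 0.36975 = 1.9782 W/m².
CH₄: 0.036 × (√2202 − √692) = 0.036 × (46.9255 − 26.3059) = 0.036 × 20.6196 = 0.7423 W/m².
Total ΔF = 1.9782 + 0.7423 = 2.7205 W/m².
ΔT = λ ΔF = 0.63 × 2.72 = 1.7136 K.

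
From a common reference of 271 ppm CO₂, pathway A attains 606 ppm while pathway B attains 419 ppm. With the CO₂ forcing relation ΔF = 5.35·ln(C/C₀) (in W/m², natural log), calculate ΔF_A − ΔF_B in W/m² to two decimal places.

ΔF_A = 5.35 ln(606/271) = 5.35 × 0.80476 = 4.3055 W/m².
ΔF_B = 5.35 ln(419/271) = 5.35 × 0.43575 = 2.3313 W/m².
Difference: 4.3055 − 2.3313 = 1.9742 W/m².
(Equivalently, ΔF_A − ΔF_B = 5.35 ln(606/419) = 5.35 × 0.36901 = 1.9742 W/m².)

ΔF_A − ΔF_B = 1.97 W/m²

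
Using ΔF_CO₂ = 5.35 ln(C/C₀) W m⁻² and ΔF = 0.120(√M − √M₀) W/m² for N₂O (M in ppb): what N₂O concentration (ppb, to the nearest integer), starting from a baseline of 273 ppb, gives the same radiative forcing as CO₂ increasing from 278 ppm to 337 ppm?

CO₂ forcing: 5.35 × ln(337/278) = 5.35 × 0.192462 = 1.02967 W/m².
Set 0.120(√M − √273) = 1.02967: √M = 1.02967/0.120 + √273 = 8.5806 + 16.5227 = 25.1033.
M = (25.1033)² = 630.18 ppb.

M ≈ 630 ppb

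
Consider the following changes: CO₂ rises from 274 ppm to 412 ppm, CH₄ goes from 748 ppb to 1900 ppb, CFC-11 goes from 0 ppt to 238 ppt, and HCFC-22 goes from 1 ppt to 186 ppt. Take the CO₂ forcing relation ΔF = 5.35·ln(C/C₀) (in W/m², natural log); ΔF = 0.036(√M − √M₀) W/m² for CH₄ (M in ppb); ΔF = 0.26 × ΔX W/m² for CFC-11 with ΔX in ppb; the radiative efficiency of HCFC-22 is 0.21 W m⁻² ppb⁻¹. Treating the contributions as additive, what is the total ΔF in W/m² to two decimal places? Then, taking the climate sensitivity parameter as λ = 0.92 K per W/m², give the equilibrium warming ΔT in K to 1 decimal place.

ΔF = 2.87 W/m²; ΔT = 2.6 K

CO₂: 5.35 × ln(412/274) = 5.35 × ln(1.50365) = 5.35 × 0.40790 = 2.1823 W/m².
CH₄: 0.036 × (√1900 − √748) = 0.036 × (43.5890 − 27.3496) = 0.036 × 16.2394 = 0.5846 W/m².
CFC-11: Δ = 238 − 0 = 238 ppt = 0.238 ppb; ΔF = 0.26 × 0.238 = 0.0619 W/m².
HCFC-22: Δ = 186 − 1 = 185 ppt = 0.185 ppb; ΔF = 0.21 × 0.185 = 0.0389 W/m².
Total ΔF = 2.1823 + 0.5846 + 0.0619 + 0.0389 = 2.8677 W/m².
ΔT = λ ΔF = 0.92 × 2.87 = 2.6404 K.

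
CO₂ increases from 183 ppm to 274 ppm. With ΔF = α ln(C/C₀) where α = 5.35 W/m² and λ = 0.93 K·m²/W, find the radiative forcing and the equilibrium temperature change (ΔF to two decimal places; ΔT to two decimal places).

CO₂: 5.35 × ln(274/183) = 5.35 × ln(1.49727) = 5.35 × 0.40364 = 2.1595 W/m².
ΔT = λ ΔF = 0.93 × 2.16 = 2.0088 K.

ΔF = 2.16 W/m²; ΔT = 2.01 K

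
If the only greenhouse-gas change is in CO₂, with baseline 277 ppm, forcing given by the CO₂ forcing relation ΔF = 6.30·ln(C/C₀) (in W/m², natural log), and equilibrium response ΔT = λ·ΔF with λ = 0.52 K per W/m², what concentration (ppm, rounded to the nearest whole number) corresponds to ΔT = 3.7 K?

Required forcing: ΔF = ΔT/λ = 3.7/0.52 = 7.1154 W/m².
Then ln(C/277) = ΔF/6.30 = 7.1154/6.30 = 1.12943.
So C = 277 × e^1.12943 = 277 × 3.09389 = 857.01 ppm.

C ≈ 857 ppm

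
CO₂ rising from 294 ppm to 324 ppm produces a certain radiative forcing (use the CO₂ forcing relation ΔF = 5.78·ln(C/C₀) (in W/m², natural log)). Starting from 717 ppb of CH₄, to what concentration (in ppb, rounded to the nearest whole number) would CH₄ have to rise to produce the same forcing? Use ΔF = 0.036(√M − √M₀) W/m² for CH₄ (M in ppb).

CO₂ forcing: 5.78 × ln(324/294) = 5.78 × 0.097164 = 0.56161 W/m².
Set 0.036(√M − √717) = 0.56161: √M = 0.56161/0.036 + √717 = 15.6003 + 26.7769 = 42.3772.
M = (42.3772)² = 1795.83 ppb.

M ≈ 1796 ppb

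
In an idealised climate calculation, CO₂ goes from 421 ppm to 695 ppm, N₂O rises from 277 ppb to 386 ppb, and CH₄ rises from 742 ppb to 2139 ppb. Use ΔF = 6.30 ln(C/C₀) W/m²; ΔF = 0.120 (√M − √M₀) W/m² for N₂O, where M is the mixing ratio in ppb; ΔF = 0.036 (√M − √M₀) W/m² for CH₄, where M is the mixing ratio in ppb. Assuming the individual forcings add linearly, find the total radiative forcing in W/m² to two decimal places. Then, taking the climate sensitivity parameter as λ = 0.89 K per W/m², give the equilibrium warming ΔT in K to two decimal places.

CO₂: 6.30 × ln(695/421) = 6.30 × ln(1.65083) = 6.30 × 0.50128 = 3.1581 W/m².
N₂O: 0.120 × (√386 − √277) = 0.120 × (19.6469 − 16.6433) = 0.120 × 3.0036 = 0.3604 W/m².
CH₄: 0.036 × (√2139 − √742) = 0.036 × (46.2493 − 27.2397) = 0.036 × 19.0096 = 0.6843 W/m².
Total ΔF = 3.1581 + 0.3604 + 0.6843 = 4.2028 W/m².
ΔT = λ ΔF = 0.89 × 4.20 = 3.7380 K.

ΔF = 4.20 W/m²; ΔT = 3.74 K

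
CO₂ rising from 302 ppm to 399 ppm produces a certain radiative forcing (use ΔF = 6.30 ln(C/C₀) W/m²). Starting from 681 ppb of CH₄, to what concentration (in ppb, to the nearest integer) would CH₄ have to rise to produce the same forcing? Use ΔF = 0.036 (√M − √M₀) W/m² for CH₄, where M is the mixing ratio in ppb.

CO₂ forcing: 6.30 × ln(399/302) = 6.30 × 0.278534 = 1.75476 W/m².
Set 0.036(√M − √681) = 1.75476: √M = 1.75476/0.036 + √681 = 48.7433 + 26.0960 = 74.8393.
M = (74.8393)² = 5600.92 ppb.

M ≈ 5601 ppb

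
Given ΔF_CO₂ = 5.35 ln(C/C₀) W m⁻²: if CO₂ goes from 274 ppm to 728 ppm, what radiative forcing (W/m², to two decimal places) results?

ΔF = 5.23 W/m²

CO₂ absorption bands are partially saturated, so forcing scales with the logarithm of the concentration ratio.
CO₂: 5.35 × ln(728/274) = 5.35 × ln(2.65693) = 5.35 × 0.97717 = 5.2279 W/m².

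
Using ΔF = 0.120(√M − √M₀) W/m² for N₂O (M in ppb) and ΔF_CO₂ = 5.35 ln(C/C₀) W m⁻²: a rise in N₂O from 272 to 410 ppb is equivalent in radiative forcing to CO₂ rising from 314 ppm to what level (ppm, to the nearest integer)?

N₂O forcing: 0.120 × (√410 − √272) = 0.120 × (20.2485 − 16.4924) = 0.120 × 3.7561 = 0.45073 W/m².
Set 5.35 ln(C/314) = 0.45073: ln(C/314) = 0.45073/5.35 = 0.08425, so C = 314 × e^0.08425 = 314 × 1.08790 = 341.60 ppm.

C ≈ 342 ppm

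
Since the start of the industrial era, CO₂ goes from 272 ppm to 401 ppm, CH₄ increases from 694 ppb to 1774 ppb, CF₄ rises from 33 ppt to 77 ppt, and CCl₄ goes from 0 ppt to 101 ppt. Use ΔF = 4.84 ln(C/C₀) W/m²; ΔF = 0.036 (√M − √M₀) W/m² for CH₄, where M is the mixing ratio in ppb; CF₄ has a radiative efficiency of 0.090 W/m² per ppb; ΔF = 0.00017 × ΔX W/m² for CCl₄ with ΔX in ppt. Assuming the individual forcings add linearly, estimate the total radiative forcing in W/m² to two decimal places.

CO₂: 4.84 × ln(401/272) = 4.84 × ln(1.47426) = 4.84 × 0.38816 = 1.8787 W/m².
CH₄: 0.036 × (√1774 − √694) = 0.036 × (42.1189 − 26.3439) = 0.036 × 15.7750 = 0.5679 W/m².
CF₄: Δ = 77 − 33 = 44 ppt = 0.044 ppb; ΔF = 0.090 × 0.044 = 0.0040 W/m².
CCl₄: ΔF = 0.00017 × (101 − 0) = 0.00017 × 101 = 0.0172 W/m².
Total ΔF = 1.8787 + 0.5679 + 0.0040 + 0.0172 = 2.4678 W/m².

ΔF = 2.47 W/m²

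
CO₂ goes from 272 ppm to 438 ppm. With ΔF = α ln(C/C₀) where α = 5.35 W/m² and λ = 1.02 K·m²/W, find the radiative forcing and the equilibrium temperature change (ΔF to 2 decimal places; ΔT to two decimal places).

ΔF = 2.55 W/m²; ΔT = 2.60 K

CO₂: 5.35 × ln(438/272) = 5.35 × ln(1.61029) = 5.35 × 0.47641 = 2.5488 W/m².
ΔT = λ ΔF = 1.02 × 2.55 = 2.6010 K.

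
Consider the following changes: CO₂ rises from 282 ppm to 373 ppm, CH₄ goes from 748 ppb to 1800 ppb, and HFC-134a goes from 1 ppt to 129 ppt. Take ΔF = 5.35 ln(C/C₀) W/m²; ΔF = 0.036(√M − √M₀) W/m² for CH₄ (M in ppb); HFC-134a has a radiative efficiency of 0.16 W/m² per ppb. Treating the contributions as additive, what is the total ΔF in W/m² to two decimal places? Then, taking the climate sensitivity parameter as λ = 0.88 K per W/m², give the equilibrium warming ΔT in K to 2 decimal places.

ΔF = 2.06 W/m²; ΔT = 1.81 K

CO₂: 5.35 × ln(373/282) = 5.35 × ln(1.32270) = 5.35 × 0.27968 = 1.4963 W/m².
CH₄: 0.036 × (√1800 − √748) = 0.036 × (42.4264 − 27.3496) = 0.036 × 15.0768 = 0.5428 W/m².
HFC-134a: Δ = 129 − 1 = 128 ppt = 0.128 ppb; ΔF = 0.16 × 0.128 = 0.0205 W/m².
Total ΔF = 1.4963 + 0.5428 + 0.0205 = 2.0596 W/m².
ΔT = λ ΔF = 0.88 × 2.06 = 1.8128 K.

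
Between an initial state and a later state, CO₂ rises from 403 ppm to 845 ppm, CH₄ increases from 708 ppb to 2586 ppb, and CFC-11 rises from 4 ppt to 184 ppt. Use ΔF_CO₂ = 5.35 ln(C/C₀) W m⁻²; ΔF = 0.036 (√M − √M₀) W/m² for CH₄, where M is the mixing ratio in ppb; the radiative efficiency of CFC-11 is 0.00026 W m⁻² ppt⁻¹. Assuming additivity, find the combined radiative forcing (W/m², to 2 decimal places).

CO₂: 5.35 × ln(845/403) = 5.35 × ln(2.09677) = 5.35 × 0.74040 = 3.9611 W/m².
CH₄: 0.036 × (√2586 − √708) = 0.036 × (50.8527 − 26.6083) = 0.036 × 24.2444 = 0.8728 W/m².
CFC-11: ΔF = 0.00026 × (184 − 4) = 0.00026 × 180 = 0.0468 W/m².
Total ΔF = 3.9611 + 0.8728 + 0.0468 = 4.8807 W/m².

ΔF = 4.88 W/m²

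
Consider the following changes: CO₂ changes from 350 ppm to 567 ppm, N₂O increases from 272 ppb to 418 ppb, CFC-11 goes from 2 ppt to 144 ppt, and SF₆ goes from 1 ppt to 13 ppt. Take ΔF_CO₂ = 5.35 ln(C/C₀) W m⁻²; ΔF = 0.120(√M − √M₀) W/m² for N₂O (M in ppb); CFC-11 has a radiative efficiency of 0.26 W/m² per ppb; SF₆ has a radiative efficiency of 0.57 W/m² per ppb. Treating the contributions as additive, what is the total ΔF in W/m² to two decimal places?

CO₂: 5.35 × ln(567/350) = 5.35 × ln(1.62000) = 5.35 × 0.48243 = 2.5810 W/m².
N₂O: 0.120 × (√418 − √272) = 0.120 × (20.4450 − 16.4924) = 0.120 × 3.9526 = 0.4743 W/m².
CFC-11: Δ = 144 − 2 = 142 ppt = 0.142 ppb; ΔF = 0.26 × 0.142 = 0.0369 W/m².
SF₆: Δ = 13 − 1 = 12 ppt = 0.012 ppb; ΔF = 0.57 × 0.012 = 0.0068 W/m².
Total ΔF = 2.5810 + 0.4743 + 0.0369 + 0.0068 = 3.0990 W/m².

ΔF = 3.10 W/m²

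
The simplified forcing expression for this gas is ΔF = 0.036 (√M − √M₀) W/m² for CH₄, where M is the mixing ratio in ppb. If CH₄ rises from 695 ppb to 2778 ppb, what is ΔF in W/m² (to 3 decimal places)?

ΔF = 0.948 W/m²

CH₄: 0.036 × (√2778 − √695) = 0.036 × (52.7067 − 26.3629) = 0.036 × 26.3438 = 0.9484 W/m².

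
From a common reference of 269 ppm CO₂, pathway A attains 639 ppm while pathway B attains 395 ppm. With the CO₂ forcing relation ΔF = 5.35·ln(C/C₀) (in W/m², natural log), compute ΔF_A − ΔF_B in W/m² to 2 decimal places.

ΔF_A = 5.35 ln(639/269) = 5.35 × 0.86519 = 4.6288 W/m².
ΔF_B = 5.35 ln(395/269) = 5.35 × 0.38417 = 2.0553 W/m².
Difference: 4.6288 − 2.0553 = 2.5735 W/m².
(Equivalently, ΔF_A − ΔF_B = 5.35 ln(639/395) = 5.35 × 0.48102 = 2.5735 W/m².)

ΔF_A − ΔF_B = 2.57 W/m²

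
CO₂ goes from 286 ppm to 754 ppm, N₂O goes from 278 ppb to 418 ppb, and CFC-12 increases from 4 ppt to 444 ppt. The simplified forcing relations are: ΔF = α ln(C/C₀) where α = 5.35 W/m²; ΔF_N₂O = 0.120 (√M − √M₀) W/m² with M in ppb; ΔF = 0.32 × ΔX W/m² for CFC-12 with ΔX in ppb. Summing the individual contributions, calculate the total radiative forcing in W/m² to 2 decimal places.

CO₂: 5.35 × ln(754/286) = 5.35 × ln(2.63636) = 5.35 × 0.96940 = 5.1863 W/m².
N₂O: 0.120 × (√418 − √278) = 0.120 × (20.4450 − 16.6733) = 0.120 × 3.7717 = 0.4526 W/m².
CFC-12: Δ = 444 − 4 = 440 ppt = 0.440 ppb; ΔF = 0.32 × 0.440 = 0.1408 W/m².
Total ΔF = 5.1863 + 0.4526 + 0.1408 = 5.7797 W/m².

ΔF = 5.78 W/m²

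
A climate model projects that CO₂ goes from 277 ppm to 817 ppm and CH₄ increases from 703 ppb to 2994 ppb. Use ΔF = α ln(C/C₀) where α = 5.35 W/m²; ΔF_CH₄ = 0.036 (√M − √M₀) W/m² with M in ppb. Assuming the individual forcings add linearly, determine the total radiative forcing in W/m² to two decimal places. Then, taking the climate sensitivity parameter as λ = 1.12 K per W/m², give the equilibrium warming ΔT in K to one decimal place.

ΔF = 6.80 W/m²; ΔT = 7.6 K

CO₂: 5.35 × ln(817/277) = 5.35 × ln(2.94946) = 5.35 × 1.08162 = 5.7867 W/m².
CH₄: 0.036 × (√2994 − √703) = 0.036 × (54.7175 − 26.5141) = 0.036 × 28.2034 = 1.0153 W/m².
Total ΔF = 5.7867 + 1.0153 = 6.8020 W/m².
ΔT = λ ΔF = 1.12 × 6.80 = 7.6160 K.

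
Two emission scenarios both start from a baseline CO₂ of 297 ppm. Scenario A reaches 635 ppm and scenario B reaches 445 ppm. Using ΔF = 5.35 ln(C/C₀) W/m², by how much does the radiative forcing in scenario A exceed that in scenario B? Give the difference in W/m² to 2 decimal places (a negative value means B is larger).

ΔF_A − ΔF_B = 1.90 W/m²

ΔF_A = 5.35 ln(635/297) = 5.35 × 0.75989 = 4.0654 W/m².
ΔF_B = 5.35 ln(445/297) = 5.35 × 0.40434 = 2.1632 W/m².
Difference: 4.0654 − 2.1632 = 1.9022 W/m².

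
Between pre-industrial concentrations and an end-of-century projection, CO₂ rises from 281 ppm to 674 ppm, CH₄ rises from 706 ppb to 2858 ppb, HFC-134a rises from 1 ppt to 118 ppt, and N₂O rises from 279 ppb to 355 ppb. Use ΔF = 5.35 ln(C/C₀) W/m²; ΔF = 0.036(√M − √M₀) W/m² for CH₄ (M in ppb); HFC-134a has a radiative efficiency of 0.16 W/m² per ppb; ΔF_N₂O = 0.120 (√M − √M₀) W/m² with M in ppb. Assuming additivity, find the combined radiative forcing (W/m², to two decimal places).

ΔF = 5.92 W/m²

CO₂: 5.35 × ln(674/281) = 5.35 × ln(2.39858) = 5.35 × 0.87488 = 4.6806 W/m².
CH₄: 0.036 × (√2858 − √706) = 0.036 × (53.4603 − 26.5707) = 0.036 × 26.8896 = 0.9680 W/m².
HFC-134a: Δ = 118 − 1 = 117 ppt = 0.117 ppb; ΔF = 0.16 × 0.117 = 0.0187 W/m².
N₂O: 0.120 × (√355 − √279) = 0.120 × (18.8414 − 16.7033) = 0.120 × 2.1381 = 0.2566 W/m².
Total ΔF = 4.6806 + 0.9680 + 0.0187 + 0.2566 = 5.9239 W/m².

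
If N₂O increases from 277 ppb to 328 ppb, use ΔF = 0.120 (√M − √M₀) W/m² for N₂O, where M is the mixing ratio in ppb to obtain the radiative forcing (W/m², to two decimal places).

ΔF = 0.18 W/m²

N₂O: 0.120 × (√328 − √277) = 0.120 × (18.1108 − 16.6433) = 0.120 × 1.4675 = 0.1761 W/m².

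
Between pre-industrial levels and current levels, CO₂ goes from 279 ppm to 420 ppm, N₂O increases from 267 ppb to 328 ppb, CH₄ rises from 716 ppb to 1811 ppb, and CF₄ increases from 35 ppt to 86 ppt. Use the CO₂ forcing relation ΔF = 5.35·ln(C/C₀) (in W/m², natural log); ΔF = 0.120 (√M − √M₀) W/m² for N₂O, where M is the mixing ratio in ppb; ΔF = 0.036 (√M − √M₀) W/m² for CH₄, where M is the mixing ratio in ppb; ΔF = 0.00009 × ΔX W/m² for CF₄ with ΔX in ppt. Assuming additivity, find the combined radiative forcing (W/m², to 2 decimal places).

CO₂: 5.35 × ln(420/279) = 5.35 × ln(1.50538) = 5.35 × 0.40905 = 2.1884 W/m².
N₂O: 0.120 × (√328 − √267) = 0.120 × (18.1108 − 16.3401) = 0.120 × 1.7707 = 0.2125 W/m².
CH₄: 0.036 × (√1811 − √716) = 0.036 × (42.5558 − 26.7582) = 0.036 × 15.7976 = 0.5687 W/m².
CF₄: ΔF = 0.00009 × (86 − 35) = 0.00009 × 51 = 0.0046 W/m².
Total ΔF = 2.1884 + 0.2125 + 0.5687 + 0.0046 = 2.9742 W/m².

ΔF = 2.97 W/m²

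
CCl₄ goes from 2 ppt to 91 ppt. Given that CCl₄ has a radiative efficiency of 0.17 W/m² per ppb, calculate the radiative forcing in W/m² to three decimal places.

ΔF = 0.015 W/m²

CCl₄: Δ = 91 − 2 = 89 ppt = 0.089 ppb; ΔF = 0.17 × 0.089 = 0.0151 W/m².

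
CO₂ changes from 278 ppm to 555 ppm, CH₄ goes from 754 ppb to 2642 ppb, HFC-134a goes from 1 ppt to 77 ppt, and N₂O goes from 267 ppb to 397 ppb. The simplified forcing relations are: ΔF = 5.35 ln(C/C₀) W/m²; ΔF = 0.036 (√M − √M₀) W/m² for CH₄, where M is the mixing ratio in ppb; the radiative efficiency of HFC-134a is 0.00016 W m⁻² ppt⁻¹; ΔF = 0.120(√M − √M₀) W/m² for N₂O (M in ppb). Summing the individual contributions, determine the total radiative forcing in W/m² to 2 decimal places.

CO₂: 5.35 × ln(555/278) = 5.35 × ln(1.99640) = 5.35 × 0.69135 = 3.6987 W/m².
CH₄: 0.036 × (√2642 − √754) = 0.036 × (51.4004 − 27.4591) = 0.036 × 23.9413 = 0.8619 W/m².
HFC-134a: ΔF = 0.00016 × (77 − 1) = 0.00016 × 76 = 0.0122 W/m².
N₂O: 0.120 × (√397 − √267) = 0.120 × (19.9249 − 16.3401) = 0.120 × 3.5848 = 0.4302 W/m².
Total ΔF = 3.6987 + 0.8619 + 0.0122 + 0.4302 = 5.0030 W/m².

ΔF = 5.00 W/m²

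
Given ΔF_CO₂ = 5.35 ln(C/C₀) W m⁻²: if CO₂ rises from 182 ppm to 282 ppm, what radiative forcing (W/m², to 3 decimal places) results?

ΔF = 2.343 W/m²

CO₂: 5.35 × ln(282/182) = 5.35 × ln(1.54945) = 5.35 × 0.43790 = 2.3428 W/m².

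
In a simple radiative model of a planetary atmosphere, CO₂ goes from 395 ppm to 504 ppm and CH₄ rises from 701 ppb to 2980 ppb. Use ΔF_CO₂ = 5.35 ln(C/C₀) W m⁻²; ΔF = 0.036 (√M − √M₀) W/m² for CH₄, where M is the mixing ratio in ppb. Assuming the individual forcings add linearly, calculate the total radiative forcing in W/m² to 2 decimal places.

ΔF = 2.32 W/m²

CO₂: 5.35 × ln(504/395) = 5.35 × ln(1.27595) = 5.35 × 0.24369 = 1.3037 W/m².
CH₄: 0.036 × (√2980 − √701) = 0.036 × (54.5894 − 26.4764) = 0.036 × 28.1130 = 1.0121 W/m².
Total ΔF = 1.3037 + 1.0121 = 2.3158 W/m².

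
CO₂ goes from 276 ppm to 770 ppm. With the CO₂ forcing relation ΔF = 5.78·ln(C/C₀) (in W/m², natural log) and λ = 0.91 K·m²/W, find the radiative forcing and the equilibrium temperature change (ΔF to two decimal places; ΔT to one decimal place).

ΔF = 5.93 W/m²; ΔT = 5.4 K

CO₂: 5.78 × ln(770/276) = 5.78 × ln(2.78986) = 5.78 × 1.02599 = 5.9302 W/m².
ΔT = λ ΔF = 0.91 × 5.93 = 5.3963 K.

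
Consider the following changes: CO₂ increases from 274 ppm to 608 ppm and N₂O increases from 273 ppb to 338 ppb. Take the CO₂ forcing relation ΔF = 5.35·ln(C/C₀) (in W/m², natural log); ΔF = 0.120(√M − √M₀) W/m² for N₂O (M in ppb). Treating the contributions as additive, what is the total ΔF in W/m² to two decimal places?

ΔF = 4.49 W/m²

CO₂: 5.35 × ln(608/274) = 5.35 × ln(2.21898) = 5.35 × 0.79705 = 4.2642 W/m².
N₂O: 0.120 × (√338 − √273) = 0.120 × (18.3848 − 16.5227) = 0.120 × 1.8621 = 0.2235 W/m².
Total ΔF = 4.2642 + 0.2235 = 4.4877 W/m².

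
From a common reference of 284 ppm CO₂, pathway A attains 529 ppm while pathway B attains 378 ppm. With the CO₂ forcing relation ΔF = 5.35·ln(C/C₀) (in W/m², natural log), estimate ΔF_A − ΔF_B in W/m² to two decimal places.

ΔF_A − ΔF_B = 1.80 W/m²

ΔF_A = 5.35 ln(529/284) = 5.35 × 0.62201 = 3.3278 W/m².
ΔF_B = 5.35 ln(378/284) = 5.35 × 0.28592 = 1.5297 W/m².
Difference: 3.3278 − 1.5297 = 1.7981 W/m².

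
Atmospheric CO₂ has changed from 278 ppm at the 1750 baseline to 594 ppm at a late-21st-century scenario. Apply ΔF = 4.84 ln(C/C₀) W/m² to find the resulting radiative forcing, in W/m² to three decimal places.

ΔF = 3.675 W/m²

CO₂: 4.84 × ln(594/278) = 4.84 × ln(2.13669) = 4.84 × 0.75926 = 3.6748 W/m².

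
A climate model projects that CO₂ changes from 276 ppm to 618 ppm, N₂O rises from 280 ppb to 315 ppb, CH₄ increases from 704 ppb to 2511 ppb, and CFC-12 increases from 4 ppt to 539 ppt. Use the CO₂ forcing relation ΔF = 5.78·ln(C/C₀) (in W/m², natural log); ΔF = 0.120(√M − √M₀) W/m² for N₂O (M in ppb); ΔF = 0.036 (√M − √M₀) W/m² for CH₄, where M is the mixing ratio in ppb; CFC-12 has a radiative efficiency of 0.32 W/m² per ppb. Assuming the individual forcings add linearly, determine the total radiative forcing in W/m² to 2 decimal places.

ΔF = 5.80 W/m²

CO₂: 5.78 × ln(618/276) = 5.78 × ln(2.23913) = 5.78 × 0.80609 = 4.6592 W/m².
N₂O: 0.120 × (√315 − √280) = 0.120 × (17.7482 − 16.7332) = 0.120 × 1.0150 = 0.1218 W/m².
CH₄: 0.036 × (√2511 − √704) = 0.036 × (50.1099 − 26.5330) = 0.036 × 23.5769 = 0.8488 W/m².
CFC-12: Δ = 539 − 4 = 535 ppt = 0.535 ppb; ΔF = 0.32 × 0.535 = 0.1712 W/m².
Total ΔF = 4.6592 + 0.1218 + 0.8488 + 0.1712 = 5.8010 W/m².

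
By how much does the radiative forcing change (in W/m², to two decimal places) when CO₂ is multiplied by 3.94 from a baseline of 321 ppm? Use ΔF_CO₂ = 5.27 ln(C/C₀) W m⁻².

ΔF = 5.27 × ln(3.94) = 5.27 × 1.37118 = 7.2261 W/m².

ΔF = 7.23 W/m²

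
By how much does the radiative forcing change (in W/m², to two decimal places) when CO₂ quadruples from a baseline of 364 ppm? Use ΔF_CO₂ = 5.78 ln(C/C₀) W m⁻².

ΔF = 8.01 W/m²

ΔF = 5.78 × ln(4) = 5.78 × 1.38629 = 8.0128 W/m².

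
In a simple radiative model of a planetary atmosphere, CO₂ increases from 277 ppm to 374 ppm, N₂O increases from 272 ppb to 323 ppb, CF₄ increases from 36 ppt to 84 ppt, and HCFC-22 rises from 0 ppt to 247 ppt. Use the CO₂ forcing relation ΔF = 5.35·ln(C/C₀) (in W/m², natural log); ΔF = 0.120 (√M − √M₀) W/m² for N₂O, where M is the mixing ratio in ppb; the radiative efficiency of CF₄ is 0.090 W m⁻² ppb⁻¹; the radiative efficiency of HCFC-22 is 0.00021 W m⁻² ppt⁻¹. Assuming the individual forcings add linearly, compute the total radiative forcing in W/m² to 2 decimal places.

ΔF = 1.84 W/m²

CO₂: 5.35 × ln(374/277) = 5.35 × ln(1.35018) = 5.35 × 0.30024 = 1.6063 W/m².
N₂O: 0.120 × (√323 − √272) = 0.120 × (17.9722 − 16.4924) = 0.120 × 1.4798 = 0.1776 W/m².
CF₄: Δ = 84 − 36 = 48 ppt = 0.048 ppb; ΔF = 0.090 × 0.048 = 0.0043 W/m².
HCFC-22: ΔF = 0.00021 × (247 − 0) = 0.00021 × 247 = 0.0519 W/m².
Total ΔF = 1.6063 + 0.1776 + 0.0043 + 0.0519 = 1.8401 W/m².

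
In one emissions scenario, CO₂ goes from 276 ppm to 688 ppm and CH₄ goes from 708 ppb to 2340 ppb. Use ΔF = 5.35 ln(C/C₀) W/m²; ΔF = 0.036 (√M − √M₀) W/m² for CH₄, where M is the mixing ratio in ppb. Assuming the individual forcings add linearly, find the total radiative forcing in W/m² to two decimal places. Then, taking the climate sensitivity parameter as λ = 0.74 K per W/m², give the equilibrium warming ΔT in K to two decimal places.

ΔF = 5.67 W/m²; ΔT = 4.20 K

CO₂: 5.35 × ln(688/276) = 5.35 × ln(2.49275) = 5.35 × 0.91339 = 4.8866 W/m².
CH₄: 0.036 × (√2340 − √708) = 0.036 × (48.3735 − 26.6083) = 0.036 × 21.7652 = 0.7835 W/m².
Total ΔF = 4.8866 + 0.7835 = 5.6701 W/m².
ΔT = λ ΔF = 0.74 × 5.67 = 4.1958 K.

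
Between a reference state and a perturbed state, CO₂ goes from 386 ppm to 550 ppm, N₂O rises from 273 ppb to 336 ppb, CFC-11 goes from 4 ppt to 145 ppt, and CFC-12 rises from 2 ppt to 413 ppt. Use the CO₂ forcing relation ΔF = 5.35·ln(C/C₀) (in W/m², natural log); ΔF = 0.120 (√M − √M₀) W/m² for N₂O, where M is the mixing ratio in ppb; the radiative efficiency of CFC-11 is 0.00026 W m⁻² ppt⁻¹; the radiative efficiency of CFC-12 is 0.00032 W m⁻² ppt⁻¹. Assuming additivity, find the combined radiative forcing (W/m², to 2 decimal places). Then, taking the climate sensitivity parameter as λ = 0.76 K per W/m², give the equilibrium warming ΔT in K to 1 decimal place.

ΔF = 2.28 W/m²; ΔT = 1.7 K

CO₂: 5.35 × ln(550/386) = 5.35 × ln(1.42487) = 5.35 × 0.35408 = 1.8943 W/m².
N₂O: 0.120 × (√336 − √273) = 0.120 × (18.3303 − 16.5227) = 0.120 × 1.8076 = 0.2169 W/m².
CFC-11: ΔF = 0.00026 × (145 − 4) = 0.00026 × 141 = 0.0367 W/m².
CFC-12: ΔF = 0.00032 × (413 − 2) = 0.00032 × 411 = 0.1315 W/m².
Total ΔF = 1.8943 + 0.2169 + 0.0367 + 0.1315 = 2.2794 W/m².
ΔT = λ ΔF = 0.76 × 2.28 = 1.7328 K.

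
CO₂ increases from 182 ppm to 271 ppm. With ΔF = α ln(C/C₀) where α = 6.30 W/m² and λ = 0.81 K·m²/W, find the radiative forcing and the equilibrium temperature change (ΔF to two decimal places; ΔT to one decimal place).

CO₂: 6.30 × ln(271/182) = 6.30 × ln(1.48901) = 6.30 × 0.39811 = 2.5081 W/m².
ΔT = λ ΔF = 0.81 × 2.51 = 2.0331 K.

ΔF = 2.51 W/m²; ΔT = 2.0 K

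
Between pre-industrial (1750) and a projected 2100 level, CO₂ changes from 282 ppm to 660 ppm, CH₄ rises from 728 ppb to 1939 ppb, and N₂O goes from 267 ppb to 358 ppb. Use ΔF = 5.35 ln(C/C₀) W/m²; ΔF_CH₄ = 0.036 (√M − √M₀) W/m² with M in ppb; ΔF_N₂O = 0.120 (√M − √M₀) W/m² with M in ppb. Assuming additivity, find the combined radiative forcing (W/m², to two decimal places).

CO₂: 5.35 × ln(660/282) = 5.35 × ln(2.34043) = 5.35 × 0.85033 = 4.5493 W/m².
CH₄: 0.036 × (√1939 − √728) = 0.036 × (44.0341 − 26.9815) = 0.036 × 17.0526 = 0.6139 W/m².
N₂O: 0.120 × (√358 − √267) = 0.120 × (18.9209 − 16.3401) = 0.120 × 2.5808 = 0.3097 W/m².
Total ΔF = 4.5493 + 0.6139 + 0.3097 = 5.4729 W/m².

ΔF = 5.47 W/m²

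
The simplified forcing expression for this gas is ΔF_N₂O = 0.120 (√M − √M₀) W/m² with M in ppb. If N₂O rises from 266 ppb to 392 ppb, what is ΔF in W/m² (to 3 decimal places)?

N₂O: 0.120 × (√392 − √266) = 0.120 × (19.7990 − 16.3095) = 0.120 × 3.4895 = 0.4187 W/m².

ΔF = 0.419 W/m²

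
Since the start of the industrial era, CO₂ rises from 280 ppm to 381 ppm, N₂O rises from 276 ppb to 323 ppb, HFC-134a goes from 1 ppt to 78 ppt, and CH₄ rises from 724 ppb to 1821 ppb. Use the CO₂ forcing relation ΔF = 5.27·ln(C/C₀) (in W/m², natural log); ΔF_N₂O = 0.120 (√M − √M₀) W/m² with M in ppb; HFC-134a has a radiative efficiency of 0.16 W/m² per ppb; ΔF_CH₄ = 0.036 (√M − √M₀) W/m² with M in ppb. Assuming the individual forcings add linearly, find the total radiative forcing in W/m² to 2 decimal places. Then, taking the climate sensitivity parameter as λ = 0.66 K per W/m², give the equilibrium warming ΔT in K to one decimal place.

ΔF = 2.37 W/m²; ΔT = 1.6 K

CO₂: 5.27 × ln(381/280) = 5.27 × ln(1.36071) = 5.27 × 0.30801 = 1.6232 W/m².
N₂O: 0.120 × (√323 − √276) = 0.120 × (17.9722 − 16.6132) = 0.120 × 1.3590 = 0.1631 W/m².
HFC-134a: Δ = 78 − 1 = 77 ppt = 0.077 ppb; ΔF = 0.16 × 0.077 = 0.0123 W/m².
CH₄: 0.036 × (√1821 − √724) = 0.036 × (42.6732 − 26.9072) = 0.036 × 15.7660 = 0.5676 W/m².
Total ΔF = 1.6232 + 0.1631 + 0.0123 + 0.5676 = 2.3662 W/m².
ΔT = λ ΔF = 0.66 × 2.37 = 1.5642 K.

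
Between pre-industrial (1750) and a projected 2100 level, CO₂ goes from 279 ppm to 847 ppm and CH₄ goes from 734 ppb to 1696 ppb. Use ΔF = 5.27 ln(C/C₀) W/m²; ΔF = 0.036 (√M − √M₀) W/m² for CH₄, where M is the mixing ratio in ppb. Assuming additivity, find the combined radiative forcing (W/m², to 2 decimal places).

ΔF = 6.36 W/m²

CO₂: 5.27 × ln(847/279) = 5.27 × ln(3.03584) = 5.27 × 1.11049 = 5.8523 W/m².
CH₄: 0.036 × (√1696 − √734) = 0.036 × (41.1825 − 27.0924) = 0.036 × 14.0901 = 0.5072 W/m².
Total ΔF = 5.8523 + 0.5072 = 6.3595 W/m².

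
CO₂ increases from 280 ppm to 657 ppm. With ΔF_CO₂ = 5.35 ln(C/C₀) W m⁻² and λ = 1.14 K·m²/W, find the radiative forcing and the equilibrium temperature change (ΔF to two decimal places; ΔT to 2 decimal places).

ΔF = 4.56 W/m²; ΔT = 5.20 K

CO₂: 5.35 × ln(657/280) = 5.35 × ln(2.34643) = 5.35 × 0.85290 = 4.5630 W/m².
ΔT = λ ΔF = 1.14 × 4.56 = 5.1984 K.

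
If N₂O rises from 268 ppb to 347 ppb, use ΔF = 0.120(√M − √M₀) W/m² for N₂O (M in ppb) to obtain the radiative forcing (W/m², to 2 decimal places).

ΔF = 0.27 W/m²

N₂O: 0.120 × (√347 − √268) = 0.120 × (18.6279 − 16.3707) = 0.120 × 2.2572 = 0.2709 W/m².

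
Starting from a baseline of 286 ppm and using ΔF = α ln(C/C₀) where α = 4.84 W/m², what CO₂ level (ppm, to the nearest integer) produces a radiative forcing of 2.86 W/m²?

Set 4.84 ln(C/286) = 2.86, so ln(C/286) = 2.86/4.84 = 0.59091.
Then C/286 = e^0.59091 = 1.80563, giving C = 286 × 1.80563 = 516.41 ppm.

C ≈ 516 ppm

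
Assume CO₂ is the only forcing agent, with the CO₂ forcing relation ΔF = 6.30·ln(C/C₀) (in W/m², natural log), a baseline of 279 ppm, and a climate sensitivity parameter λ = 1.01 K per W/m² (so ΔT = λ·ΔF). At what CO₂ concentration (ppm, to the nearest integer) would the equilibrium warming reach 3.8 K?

C ≈ 507 ppm

Required forcing: ΔF = ΔT/λ = 3.8/1.01 = 3.7624 W/m².
Then ln(C/279) = ΔF/6.30 = 3.7624/6.30 = 0.59721.
So C = 279 × e^0.59721 = 279 × 1.81704 = 506.95 ppm.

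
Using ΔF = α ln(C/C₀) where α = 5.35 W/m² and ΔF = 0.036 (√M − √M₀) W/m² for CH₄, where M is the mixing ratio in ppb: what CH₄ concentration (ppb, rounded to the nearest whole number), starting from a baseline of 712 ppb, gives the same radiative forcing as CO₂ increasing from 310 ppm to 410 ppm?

M ≈ 4656 ppb

CO₂ forcing: 5.35 × ln(410/310) = 5.35 × 0.279585 = 1.49578 W/m².
Set 0.036(√M − √712) = 1.49578: √M = 1.49578/0.036 + √712 = 41.5494 + 26.6833 = 68.2327.
M = (68.2327)² = 4655.70 ppb.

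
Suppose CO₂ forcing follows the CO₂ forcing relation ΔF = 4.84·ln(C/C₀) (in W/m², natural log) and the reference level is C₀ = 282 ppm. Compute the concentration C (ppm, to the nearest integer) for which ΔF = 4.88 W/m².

C ≈ 773 ppm

Set 4.84 ln(C/282) = 4.88, so ln(C/282) = 4.88/4.84 = 1.00826.
Then C/282 = e^1.00826 = 2.74083, giving C = 282 × 2.74083 = 772.91 ppm.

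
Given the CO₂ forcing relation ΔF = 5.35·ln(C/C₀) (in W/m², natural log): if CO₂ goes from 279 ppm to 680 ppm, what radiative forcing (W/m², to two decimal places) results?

ΔF = 4.77 W/m²

CO₂: 5.35 × ln(680/279) = 5.35 × ln(2.43728) = 5.35 × 0.89088 = 4.7662 W/m².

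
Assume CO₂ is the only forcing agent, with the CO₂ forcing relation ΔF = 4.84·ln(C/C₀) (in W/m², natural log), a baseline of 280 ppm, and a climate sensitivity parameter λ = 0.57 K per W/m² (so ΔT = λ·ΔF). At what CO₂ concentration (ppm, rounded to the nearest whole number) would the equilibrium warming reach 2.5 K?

C ≈ 693 ppm

Required forcing: ΔF = ΔT/λ = 2.5/0.57 = 4.3860 W/m².
Then ln(C/280) = ΔF/4.84 = 4.3860/4.84 = 0.90620.
So C = 280 × e^0.90620 = 280 × 2.47490 = 692.97 ppm.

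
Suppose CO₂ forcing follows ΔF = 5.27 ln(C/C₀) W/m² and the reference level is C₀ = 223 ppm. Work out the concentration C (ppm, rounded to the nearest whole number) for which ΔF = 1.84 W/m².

Set 5.27 ln(C/223) = 1.84, so ln(C/223) = 1.84/5.27 = 0.34915.
Then C/223 = e^0.34915 = 1.41786, giving C = 223 × 1.41786 = 316.18 ppm.

C ≈ 316 ppm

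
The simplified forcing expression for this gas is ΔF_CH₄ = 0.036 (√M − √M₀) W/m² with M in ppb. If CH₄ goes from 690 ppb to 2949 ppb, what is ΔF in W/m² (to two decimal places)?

ΔF = 1.01 W/m²

CH₄: 0.036 × (√2949 − √690) = 0.036 × (54.3047 − 26.2679) = 0.036 × 28.0368 = 1.0093 W/m².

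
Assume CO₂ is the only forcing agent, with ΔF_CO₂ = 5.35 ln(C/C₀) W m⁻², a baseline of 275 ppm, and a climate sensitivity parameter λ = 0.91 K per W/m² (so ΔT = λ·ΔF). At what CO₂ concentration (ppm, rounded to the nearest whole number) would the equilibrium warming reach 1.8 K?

Required forcing: ΔF = ΔT/λ = 1.8/0.91 = 1.9780 W/m².
Then ln(C/275) = ΔF/5.35 = 1.9780/5.35 = 0.36972.
So C = 275 × e^0.36972 = 275 × 1.44733 = 398.02 ppm.

C ≈ 398 ppm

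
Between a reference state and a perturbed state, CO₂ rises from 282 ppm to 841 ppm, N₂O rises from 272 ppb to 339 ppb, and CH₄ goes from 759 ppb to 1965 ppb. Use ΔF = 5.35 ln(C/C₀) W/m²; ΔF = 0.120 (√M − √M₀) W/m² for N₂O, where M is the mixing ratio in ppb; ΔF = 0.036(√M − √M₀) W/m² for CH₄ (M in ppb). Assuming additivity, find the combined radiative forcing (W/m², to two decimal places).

CO₂: 5.35 × ln(841/282) = 5.35 × ln(2.98227) = 5.35 × 1.09268 = 5.8458 W/m².
N₂O: 0.120 × (√339 − √272) = 0.120 × (18.4120 − 16.4924) = 0.120 × 1.9196 = 0.2304 W/m².
CH₄: 0.036 × (√1965 − √759) = 0.036 × (44.3283 − 27.5500) = 0.036 × 16.7783 = 0.6040 W/m².
Total ΔF = 5.8458 + 0.2304 + 0.6040 = 6.6802 W/m².

ΔF = 6.68 W/m²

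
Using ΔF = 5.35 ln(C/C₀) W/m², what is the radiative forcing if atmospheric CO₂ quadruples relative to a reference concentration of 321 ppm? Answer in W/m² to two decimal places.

ΔF = 7.42 W/m²

ΔF = 5.35 × ln(4) = 5.35 × 1.38629 = 7.4167 W/m².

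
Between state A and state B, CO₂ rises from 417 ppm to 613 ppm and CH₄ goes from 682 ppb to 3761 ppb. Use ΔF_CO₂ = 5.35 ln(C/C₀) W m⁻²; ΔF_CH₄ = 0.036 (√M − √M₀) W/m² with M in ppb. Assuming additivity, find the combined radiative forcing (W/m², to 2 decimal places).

CO₂: 5.35 × ln(613/417) = 5.35 × ln(1.47002) = 5.35 × 0.38528 = 2.0612 W/m².
CH₄: 0.036 × (√3761 − √682) = 0.036 × (61.3270 − 26.1151) = 0.036 × 35.2119 = 1.2676 W/m².
Total ΔF = 2.0612 + 1.2676 = 3.3288 W/m².

ΔF = 3.33 W/m²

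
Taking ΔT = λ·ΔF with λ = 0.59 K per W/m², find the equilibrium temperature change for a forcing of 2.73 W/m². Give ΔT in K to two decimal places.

ΔT = λ ΔF = 0.59 × 2.73 = 1.6107 K.

ΔT = 1.61 K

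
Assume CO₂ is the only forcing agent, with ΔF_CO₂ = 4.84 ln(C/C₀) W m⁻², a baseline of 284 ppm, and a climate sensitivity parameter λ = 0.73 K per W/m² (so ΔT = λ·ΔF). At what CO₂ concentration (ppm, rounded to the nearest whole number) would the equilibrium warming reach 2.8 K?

C ≈ 627 ppm

Required forcing: ΔF = ΔT/λ = 2.8/0.73 = 3.8356 W/m².
Then ln(C/284) = ΔF/4.84 = 3.8356/4.84 = 0.79248.
So C = 284 × e^0.79248 = 284 × 2.20887 = 627.32 ppm.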